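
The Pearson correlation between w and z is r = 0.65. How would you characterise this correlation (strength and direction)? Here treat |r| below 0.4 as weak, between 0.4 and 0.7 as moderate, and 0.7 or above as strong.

r = 0.65 > 0 so the relationship is positive.
|r| = 0.65, which falls in the moderate range.

moderate positive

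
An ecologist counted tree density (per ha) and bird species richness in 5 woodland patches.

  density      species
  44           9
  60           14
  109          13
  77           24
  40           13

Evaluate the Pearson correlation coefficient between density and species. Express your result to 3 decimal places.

n = 5, Σx = 330, Σy = 73, Σx² = 24946, Σy² = 1191, Σxy = 5021
nΣxy − ΣxΣy = 25105 − 24090 = 1015
nΣx² − (Σx)² = 124730 − 108900 = 15830; nΣy² − (Σy)² = 5955 − 5329 = 626
r = 1015 / √(15830 × 626) = 1015 / 3147.9485 ≈ 0.322

0.322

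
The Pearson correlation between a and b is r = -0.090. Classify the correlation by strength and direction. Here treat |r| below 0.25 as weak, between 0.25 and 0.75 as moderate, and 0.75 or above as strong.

r = -0.090 < 0 so the relationship is negative.
|r| = 0.090, which falls in the weak range.

weak negative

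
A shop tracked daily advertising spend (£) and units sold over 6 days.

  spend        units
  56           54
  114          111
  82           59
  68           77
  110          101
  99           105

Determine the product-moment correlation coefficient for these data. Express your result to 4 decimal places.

n = 6, Σx = 529, Σy = 507, Σx² = 49381, Σy² = 45873, Σxy = 47257
nΣxy − ΣxΣy = 283542 − 268203 = 15339
nΣx² − (Σx)² = 296286 − 279841 = 16445; nΣy² − (Σy)² = 275238 − 257049 = 18189
r = 15339 / √(16445 × 18189) = 15339 / 17295.0312 ≈ 0.8869

0.8869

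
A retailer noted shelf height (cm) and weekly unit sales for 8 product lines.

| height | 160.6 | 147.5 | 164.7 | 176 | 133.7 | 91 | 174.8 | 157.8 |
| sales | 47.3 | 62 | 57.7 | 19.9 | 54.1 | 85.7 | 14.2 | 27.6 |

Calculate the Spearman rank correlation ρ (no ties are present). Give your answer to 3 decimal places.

Rank height: 5, 3, 6, 8, 2, 1, 7, 4
Rank sales: 4, 7, 6, 2, 5, 8, 1, 3
d = rank(height) − rank(sales): 1, -4, 0, 6, -3, -7, 6, 1; Σd² = 148
ρ = 1 − 6Σd² / [n(n²−1)] = 1 − 6×148 / (8×63) = 1 − 888/504 ≈ -0.762

-0.762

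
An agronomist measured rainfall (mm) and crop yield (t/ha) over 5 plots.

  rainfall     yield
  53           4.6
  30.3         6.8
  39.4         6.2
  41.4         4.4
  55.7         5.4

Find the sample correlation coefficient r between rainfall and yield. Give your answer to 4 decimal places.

-0.6426

n = 5, Σx = 219.8, Σy = 27.4, Σx² = 10095.9, Σy² = 154.36, Σxy = 1177.06
nΣxy − ΣxΣy = 5885.3 − 6022.52 = -137.22
nΣx² − (Σx)² = 50479.5 − 48312.04 = 2167.46; nΣy² − (Σy)² = 771.8 − 750.76 = 21.04
r = -137.22 / √(2167.46 × 21.04) = -137.22 / 213.5494 ≈ -0.6426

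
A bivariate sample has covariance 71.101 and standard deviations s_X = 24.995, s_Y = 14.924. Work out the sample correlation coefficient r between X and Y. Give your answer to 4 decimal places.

0.1906

r = Cov(X,Y) / (s_X · s_Y) = 71.101 / (24.995 × 14.924)
  = 71.101 / 373.0254 ≈ 0.1906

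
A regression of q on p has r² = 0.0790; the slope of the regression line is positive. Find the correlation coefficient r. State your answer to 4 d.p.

|r| = √0.0790 = 0.2811
The association is positive, so r = 0.2811.

0.2811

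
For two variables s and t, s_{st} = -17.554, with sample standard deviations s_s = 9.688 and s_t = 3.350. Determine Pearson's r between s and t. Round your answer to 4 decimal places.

-0.5409

r = Cov(s,t) / (s_s · s_t) = -17.554 / (9.688 × 3.350)
  = -17.554 / 32.4548 ≈ -0.5409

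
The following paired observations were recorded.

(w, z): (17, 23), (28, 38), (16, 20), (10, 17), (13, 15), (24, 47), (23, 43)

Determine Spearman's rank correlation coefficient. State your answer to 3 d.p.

0.857

Rank w: 4, 7, 3, 1, 2, 6, 5
Rank z: 4, 5, 3, 2, 1, 7, 6
d = rank(w) − rank(z): 0, 2, 0, -1, 1, -1, -1; Σd² = 8
ρ = 1 − 6Σd² / [n(n²−1)] = 1 − 6×8 / (7×48) = 1 − 48/336 ≈ 0.857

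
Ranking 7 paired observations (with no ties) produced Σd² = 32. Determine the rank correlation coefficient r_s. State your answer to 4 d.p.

ρ = 1 − 6Σd² / [n(n²−1)] = 1 − 6×32 / (7×48)
  = 1 − 192/336 = 1 − 0.57143 ≈ 0.4286

0.4286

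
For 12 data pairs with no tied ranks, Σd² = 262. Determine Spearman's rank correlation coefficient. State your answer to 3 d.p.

0.084

ρ = 1 − 6Σd² / [n(n²−1)] = 1 − 6×262 / (12×143)
  = 1 − 1572/1716 = 1 − 0.9161 ≈ 0.084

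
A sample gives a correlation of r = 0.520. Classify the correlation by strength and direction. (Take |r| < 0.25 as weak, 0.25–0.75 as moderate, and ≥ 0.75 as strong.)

r = 0.520 > 0 so the relationship is positive.
|r| = 0.520, which falls in the moderate range.

moderate positive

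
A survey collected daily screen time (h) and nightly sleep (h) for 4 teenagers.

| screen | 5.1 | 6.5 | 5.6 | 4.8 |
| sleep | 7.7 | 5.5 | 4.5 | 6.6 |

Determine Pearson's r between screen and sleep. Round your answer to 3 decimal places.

n = 4, Σx = 22, Σy = 24.3, Σx² = 122.66, Σy² = 153.35, Σxy = 131.9
nΣxy − ΣxΣy = 527.6 − 534.6 = -7
nΣx² − (Σx)² = 490.64 − 484 = 6.64; nΣy² − (Σy)² = 613.4 − 590.49 = 22.91
r = -7 / √(6.64 × 22.91) = -7 / 12.3338 ≈ -0.568

-0.568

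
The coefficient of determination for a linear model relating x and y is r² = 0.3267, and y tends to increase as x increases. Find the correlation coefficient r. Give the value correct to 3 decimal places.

|r| = √0.3267 = 0.572
The association is positive, so r = 0.572.

0.572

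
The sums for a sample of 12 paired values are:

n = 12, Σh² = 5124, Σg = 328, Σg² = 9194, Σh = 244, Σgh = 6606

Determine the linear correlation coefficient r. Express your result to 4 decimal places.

-0.3284

r = (nΣgh − ΣgΣh) / √[(nΣg² − (Σg)²)(nΣh² − (Σh)²)]
Numerator: 12×6606 − 328×244 = -760
Denominator: √[(110328 − 107584)(61488 − 59536)] = √[2744 × 1952] = 2314.3656
r = -760 / 2314.3656 ≈ -0.3284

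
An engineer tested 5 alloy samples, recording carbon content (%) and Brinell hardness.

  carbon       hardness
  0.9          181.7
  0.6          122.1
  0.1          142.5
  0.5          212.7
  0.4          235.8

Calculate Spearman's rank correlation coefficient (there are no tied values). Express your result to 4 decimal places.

-0.2000

Rank carbon: 5, 4, 1, 3, 2
Rank hardness: 3, 1, 2, 4, 5
d = rank(carbon) − rank(hardness): 2, 3, -1, -1, -3; Σd² = 24
ρ = 1 − 6Σd² / [n(n²−1)] = 1 − 6×24 / (5×24) = 1 − 144/120 ≈ -0.2000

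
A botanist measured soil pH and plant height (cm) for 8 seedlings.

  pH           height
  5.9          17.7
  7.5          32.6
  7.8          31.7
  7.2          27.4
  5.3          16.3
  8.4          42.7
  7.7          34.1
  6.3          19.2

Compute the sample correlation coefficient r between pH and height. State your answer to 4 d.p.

0.9681

n = 8, Σx = 56.1, Σy = 221.7, Σx² = 401.37, Σy² = 6752.13, Σxy = 1622.07
nΣxy − ΣxΣy = 12976.56 − 12437.37 = 539.19
nΣx² − (Σx)² = 3210.96 − 3147.21 = 63.75; nΣy² − (Σy)² = 54017.04 − 49150.89 = 4866.15
r = 539.19 / √(63.75 × 4866.15) = 539.19 / 556.9713 ≈ 0.9681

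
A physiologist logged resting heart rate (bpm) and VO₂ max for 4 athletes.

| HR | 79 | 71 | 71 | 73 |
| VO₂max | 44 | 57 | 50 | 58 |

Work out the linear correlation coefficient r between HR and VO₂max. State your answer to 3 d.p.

-0.732

n = 4, Σx = 294, Σy = 209, Σx² = 21652, Σy² = 11049, Σxy = 15307
nΣxy − ΣxΣy = 61228 − 61446 = -218
nΣx² − (Σx)² = 86608 − 86436 = 172; nΣy² − (Σy)² = 44196 − 43681 = 515
r = -218 / √(172 × 515) = -218 / 297.6239 ≈ -0.732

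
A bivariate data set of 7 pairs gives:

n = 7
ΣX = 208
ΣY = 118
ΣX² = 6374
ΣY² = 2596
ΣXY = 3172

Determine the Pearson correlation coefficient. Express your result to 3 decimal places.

r = (nΣXY − ΣXΣY) / √[(nΣX² − (ΣX)²)(nΣY² − (ΣY)²)]
Numerator: 7×3172 − 208×118 = -2340
Denominator: √[(44618 − 43264)(18172 − 13924)] = √[1354 × 4248] = 2398.2894
r = -2340 / 2398.2894 ≈ -0.976

-0.976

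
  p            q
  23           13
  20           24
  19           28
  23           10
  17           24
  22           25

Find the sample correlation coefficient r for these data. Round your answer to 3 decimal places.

-0.719

n = 6, Σp = 124, Σq = 124, Σp² = 2592, Σq² = 2830, Σpq = 2499
nΣpq − ΣpΣq = 14994 − 15376 = -382
nΣp² − (Σp)² = 15552 − 15376 = 176; nΣq² − (Σq)² = 16980 − 15376 = 1604
r = -382 / √(176 × 1604) = -382 / 531.3229 ≈ -0.719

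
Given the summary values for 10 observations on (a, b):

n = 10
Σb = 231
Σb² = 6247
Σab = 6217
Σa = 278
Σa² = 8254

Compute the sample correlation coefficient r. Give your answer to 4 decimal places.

-0.2960

r = (nΣab − ΣaΣb) / √[(nΣa² − (Σa)²)(nΣb² − (Σb)²)]
Numerator: 10×6217 − 278×231 = -2048
Denominator: √[(82540 − 77284)(62470 − 53361)] = √[5256 × 9109] = 6919.3138
r = -2048 / 6919.3138 ≈ -0.2960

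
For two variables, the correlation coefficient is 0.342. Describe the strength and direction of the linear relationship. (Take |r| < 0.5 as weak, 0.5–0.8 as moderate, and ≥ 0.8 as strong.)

weak positive

r = 0.342 > 0 so the relationship is positive.
|r| = 0.342, which falls in the weak range.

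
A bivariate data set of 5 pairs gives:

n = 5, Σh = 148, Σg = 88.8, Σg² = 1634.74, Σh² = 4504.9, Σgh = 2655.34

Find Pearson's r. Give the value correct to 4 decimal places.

0.3176

r = (nΣgh − ΣgΣh) / √[(nΣg² − (Σg)²)(nΣh² − (Σh)²)]
Numerator: 5×2655.34 − 88.8×148 = 134.3
Denominator: √[(8173.7 − 7885.44)(22524.5 − 21904)] = √[288.26 × 620.5] = 422.9247
r = 134.3 / 422.9247 ≈ 0.3176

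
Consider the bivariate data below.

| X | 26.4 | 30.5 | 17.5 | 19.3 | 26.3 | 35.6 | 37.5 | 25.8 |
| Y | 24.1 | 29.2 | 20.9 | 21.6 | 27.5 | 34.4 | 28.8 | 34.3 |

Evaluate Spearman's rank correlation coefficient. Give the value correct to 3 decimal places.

Rank X: 5, 6, 1, 2, 4, 7, 8, 3
Rank Y: 3, 6, 1, 2, 4, 8, 5, 7
d = rank(X) − rank(Y): 2, 0, 0, 0, 0, -1, 3, -4; Σd² = 30
ρ = 1 − 6Σd² / [n(n²−1)] = 1 − 6×30 / (8×63) = 1 − 180/504 ≈ 0.643

0.643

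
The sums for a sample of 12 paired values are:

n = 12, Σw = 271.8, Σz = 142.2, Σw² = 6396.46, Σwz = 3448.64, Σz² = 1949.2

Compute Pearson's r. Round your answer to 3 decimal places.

r = (nΣwz − ΣwΣz) / √[(nΣw² − (Σw)²)(nΣz² − (Σz)²)]
Numerator: 12×3448.64 − 271.8×142.2 = 2733.72
Denominator: √[(76757.52 − 73875.24)(23390.4 − 20220.84)] = √[2882.28 × 3169.56] = 3022.5088
r = 2733.72 / 3022.5088 ≈ 0.904

0.904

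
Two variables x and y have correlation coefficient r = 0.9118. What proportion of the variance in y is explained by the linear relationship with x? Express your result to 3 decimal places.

r² = (0.9118)² = 0.831

0.831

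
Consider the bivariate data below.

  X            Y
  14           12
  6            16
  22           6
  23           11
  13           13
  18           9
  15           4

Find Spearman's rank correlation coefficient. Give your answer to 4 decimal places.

Rank X: 3, 1, 6, 7, 2, 5, 4
Rank Y: 5, 7, 2, 4, 6, 3, 1
d = rank(X) − rank(Y): -2, -6, 4, 3, -4, 2, 3; Σd² = 94
ρ = 1 − 6Σd² / [n(n²−1)] = 1 − 6×94 / (7×48) = 1 − 564/336 ≈ -0.6786

-0.6786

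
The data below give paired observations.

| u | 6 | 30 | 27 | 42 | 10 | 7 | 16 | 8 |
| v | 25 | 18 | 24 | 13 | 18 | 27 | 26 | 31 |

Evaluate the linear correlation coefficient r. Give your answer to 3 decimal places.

n = 8, Σu = 146, Σv = 182, Σu² = 3898, Σv² = 4384, Σuv = 2917
nΣuv − ΣuΣv = 23336 − 26572 = -3236
nΣu² − (Σu)² = 31184 − 21316 = 9868; nΣv² − (Σv)² = 35072 − 33124 = 1948
r = -3236 / √(9868 × 1948) = -3236 / 4384.3887 ≈ -0.738

-0.738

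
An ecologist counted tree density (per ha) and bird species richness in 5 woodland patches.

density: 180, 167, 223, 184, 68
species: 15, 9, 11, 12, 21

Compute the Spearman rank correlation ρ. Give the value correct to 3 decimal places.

-0.400

Rank density: 3, 2, 5, 4, 1
Rank species: 4, 1, 2, 3, 5
d = rank(density) − rank(species): -1, 1, 3, 1, -4; Σd² = 28
ρ = 1 − 6Σd² / [n(n²−1)] = 1 − 6×28 / (5×24) = 1 − 168/120 ≈ -0.400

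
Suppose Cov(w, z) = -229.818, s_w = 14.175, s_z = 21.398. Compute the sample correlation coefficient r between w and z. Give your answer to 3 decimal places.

-0.758

r = Cov(w,z) / (s_w · s_z) = -229.818 / (14.175 × 21.398)
  = -229.818 / 303.3167 ≈ -0.758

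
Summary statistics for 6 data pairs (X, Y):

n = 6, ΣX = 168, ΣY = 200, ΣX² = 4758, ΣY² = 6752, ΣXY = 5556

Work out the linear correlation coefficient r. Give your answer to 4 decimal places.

-0.6482

r = (nΣXY − ΣXΣY) / √[(nΣX² − (ΣX)²)(nΣY² − (ΣY)²)]
Numerator: 6×5556 − 168×200 = -264
Denominator: √[(28548 − 28224)(40512 − 40000)] = √[324 × 512] = 407.2935
r = -264 / 407.2935 ≈ -0.6482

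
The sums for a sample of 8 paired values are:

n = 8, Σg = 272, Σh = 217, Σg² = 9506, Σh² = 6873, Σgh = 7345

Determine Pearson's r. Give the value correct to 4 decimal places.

-0.0654

r = (nΣgh − ΣgΣh) / √[(nΣg² − (Σg)²)(nΣh² − (Σh)²)]
Numerator: 8×7345 − 272×217 = -264
Denominator: √[(76048 − 73984)(54984 − 47089)] = √[2064 × 7895] = 4036.7413
r = -264 / 4036.7413 ≈ -0.0654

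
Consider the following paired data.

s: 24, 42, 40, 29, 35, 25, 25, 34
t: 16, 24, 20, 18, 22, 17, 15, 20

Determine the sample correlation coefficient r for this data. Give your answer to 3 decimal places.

0.911

n = 8, Σs = 254, Σt = 152, Σs² = 8412, Σt² = 2954, Σst = 4964
nΣst − ΣsΣt = 39712 − 38608 = 1104
nΣs² − (Σs)² = 67296 − 64516 = 2780; nΣt² − (Σt)² = 23632 − 23104 = 528
r = 1104 / √(2780 × 528) = 1104 / 1211.5445 ≈ 0.911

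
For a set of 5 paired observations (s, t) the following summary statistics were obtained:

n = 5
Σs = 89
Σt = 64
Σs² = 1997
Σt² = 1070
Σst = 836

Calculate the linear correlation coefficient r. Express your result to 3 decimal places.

-0.942

r = (nΣst − ΣsΣt) / √[(nΣs² − (Σs)²)(nΣt² − (Σt)²)]
Numerator: 5×836 − 89×64 = -1516
Denominator: √[(9985 − 7921)(5350 − 4096)] = √[2064 × 1254] = 1608.8058
r = -1516 / 1608.8058 ≈ -0.942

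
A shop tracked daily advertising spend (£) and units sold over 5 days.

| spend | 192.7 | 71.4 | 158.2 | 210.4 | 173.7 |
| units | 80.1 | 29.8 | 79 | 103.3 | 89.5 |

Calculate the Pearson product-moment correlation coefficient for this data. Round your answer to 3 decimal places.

n = 5, Σx = 806.4, Σy = 381.7, Σx² = 141698.34, Σy² = 32226.19, Σxy = 67341.26
nΣxy − ΣxΣy = 336706.3 − 307802.88 = 28903.42
nΣx² − (Σx)² = 708491.7 − 650280.96 = 58210.74; nΣy² − (Σy)² = 161130.95 − 145694.89 = 15436.06
r = 28903.42 / √(58210.74 × 15436.06) = 28903.42 / 29975.7314 ≈ 0.964

0.964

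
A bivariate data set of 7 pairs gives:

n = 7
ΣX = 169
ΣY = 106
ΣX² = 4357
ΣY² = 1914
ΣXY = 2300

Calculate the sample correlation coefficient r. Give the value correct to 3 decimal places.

-0.886

r = (nΣXY − ΣXΣY) / √[(nΣX² − (ΣX)²)(nΣY² − (ΣY)²)]
Numerator: 7×2300 − 169×106 = -1814
Denominator: √[(30499 − 28561)(13398 − 11236)] = √[1938 × 2162] = 2046.9382
r = -1814 / 2046.9382 ≈ -0.886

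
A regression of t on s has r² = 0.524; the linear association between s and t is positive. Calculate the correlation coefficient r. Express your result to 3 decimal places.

|r| = √0.524 = 0.724
The association is positive, so r = 0.724.

0.724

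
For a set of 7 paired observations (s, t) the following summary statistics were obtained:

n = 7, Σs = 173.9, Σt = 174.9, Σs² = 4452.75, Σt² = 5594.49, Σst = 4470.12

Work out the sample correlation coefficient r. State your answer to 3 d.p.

0.310

r = (nΣst − ΣsΣt) / √[(nΣs² − (Σs)²)(nΣt² − (Σt)²)]
Numerator: 7×4470.12 − 173.9×174.9 = 875.73
Denominator: √[(31169.25 − 30241.21)(39161.43 − 30590.01)] = √[928.04 × 8571.42] = 2820.3937
r = 875.73 / 2820.3937 ≈ 0.310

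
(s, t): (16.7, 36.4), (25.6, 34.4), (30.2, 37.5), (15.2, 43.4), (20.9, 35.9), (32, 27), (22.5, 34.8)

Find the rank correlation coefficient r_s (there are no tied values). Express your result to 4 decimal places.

Rank s: 2, 5, 6, 1, 3, 7, 4
Rank t: 5, 2, 6, 7, 4, 1, 3
d = rank(s) − rank(t): -3, 3, 0, -6, -1, 6, 1; Σd² = 92
ρ = 1 − 6Σd² / [n(n²−1)] = 1 − 6×92 / (7×48) = 1 − 552/336 ≈ -0.6429

-0.6429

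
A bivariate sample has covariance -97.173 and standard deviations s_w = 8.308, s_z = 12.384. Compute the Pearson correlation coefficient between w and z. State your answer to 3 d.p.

-0.944

r = Cov(w,z) / (s_w · s_z) = -97.173 / (8.308 × 12.384)
  = -97.173 / 102.8863 ≈ -0.944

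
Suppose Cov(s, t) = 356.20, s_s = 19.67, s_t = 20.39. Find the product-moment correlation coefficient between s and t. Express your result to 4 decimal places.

0.8881

r = Cov(s,t) / (s_s · s_t) = 356.20 / (19.67 × 20.39)
  = 356.20 / 401.0713 ≈ 0.8881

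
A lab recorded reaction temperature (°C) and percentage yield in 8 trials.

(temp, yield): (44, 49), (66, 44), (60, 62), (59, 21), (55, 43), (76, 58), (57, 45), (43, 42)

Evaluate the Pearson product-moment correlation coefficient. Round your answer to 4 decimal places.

n = 8, Σx = 460, Σy = 364, Σx² = 27272, Σy² = 17624, Σxy = 21163
nΣxy − ΣxΣy = 169304 − 167440 = 1864
nΣx² − (Σx)² = 218176 − 211600 = 6576; nΣy² − (Σy)² = 140992 − 132496 = 8496
r = 1864 / √(6576 × 8496) = 1864 / 7474.6034 ≈ 0.2494

0.2494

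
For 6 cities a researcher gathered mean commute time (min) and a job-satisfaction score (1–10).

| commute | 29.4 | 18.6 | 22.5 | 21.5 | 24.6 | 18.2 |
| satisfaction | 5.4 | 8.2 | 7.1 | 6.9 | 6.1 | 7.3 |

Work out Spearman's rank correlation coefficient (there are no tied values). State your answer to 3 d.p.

-0.886

Rank commute: 6, 2, 4, 3, 5, 1
Rank satisfaction: 1, 6, 4, 3, 2, 5
d = rank(commute) − rank(satisfaction): 5, -4, 0, 0, 3, -4; Σd² = 66
ρ = 1 − 6Σd² / [n(n²−1)] = 1 − 6×66 / (6×35) = 1 − 396/210 ≈ -0.886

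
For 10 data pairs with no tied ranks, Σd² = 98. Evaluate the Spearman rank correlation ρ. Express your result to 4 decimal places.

0.4061

ρ = 1 − 6Σd² / [n(n²−1)] = 1 − 6×98 / (10×99)
  = 1 − 588/990 = 1 − 0.59394 ≈ 0.4061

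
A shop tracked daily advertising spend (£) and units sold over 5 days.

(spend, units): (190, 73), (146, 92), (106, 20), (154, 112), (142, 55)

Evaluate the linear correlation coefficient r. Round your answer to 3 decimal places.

0.596

n = 5, Σx = 738, Σy = 352, Σx² = 112532, Σy² = 29762, Σxy = 54480
nΣxy − ΣxΣy = 272400 − 259776 = 12624
nΣx² − (Σx)² = 562660 − 544644 = 18016; nΣy² − (Σy)² = 148810 − 123904 = 24906
r = 12624 / √(18016 × 24906) = 12624 / 21182.6933 ≈ 0.596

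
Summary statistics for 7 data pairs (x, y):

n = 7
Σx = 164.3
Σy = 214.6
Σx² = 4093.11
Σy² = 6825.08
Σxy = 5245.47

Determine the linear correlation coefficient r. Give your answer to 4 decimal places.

0.8639

r = (nΣxy − ΣxΣy) / √[(nΣx² − (Σx)²)(nΣy² − (Σy)²)]
Numerator: 7×5245.47 − 164.3×214.6 = 1459.51
Denominator: √[(28651.77 − 26994.49)(47775.56 − 46053.16)] = √[1657.28 × 1722.4] = 1689.5263
r = 1459.51 / 1689.5263 ≈ 0.8639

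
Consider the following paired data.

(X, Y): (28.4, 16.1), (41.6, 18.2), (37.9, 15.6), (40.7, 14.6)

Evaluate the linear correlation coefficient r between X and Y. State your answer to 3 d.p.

0.133

n = 4, ΣX = 148.6, ΣY = 64.5, ΣX² = 5630.02, ΣY² = 1046.97, ΣXY = 2399.82
nΣXY − ΣXΣY = 9599.28 − 9584.7 = 14.58
nΣX² − (ΣX)² = 22520.08 − 22081.96 = 438.12; nΣY² − (ΣY)² = 4187.88 − 4160.25 = 27.63
r = 14.58 / √(438.12 × 27.63) = 14.58 / 110.0239 ≈ 0.133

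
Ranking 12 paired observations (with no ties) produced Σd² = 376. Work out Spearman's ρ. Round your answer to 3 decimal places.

-0.315

ρ = 1 − 6Σd² / [n(n²−1)] = 1 − 6×376 / (12×143)
  = 1 − 2256/1716 = 1 − 1.3147 ≈ -0.315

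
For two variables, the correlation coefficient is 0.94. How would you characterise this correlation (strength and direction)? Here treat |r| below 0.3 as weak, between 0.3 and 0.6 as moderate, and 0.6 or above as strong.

r = 0.94 > 0 so the relationship is positive.
|r| = 0.94, which falls in the strong range.

strong positive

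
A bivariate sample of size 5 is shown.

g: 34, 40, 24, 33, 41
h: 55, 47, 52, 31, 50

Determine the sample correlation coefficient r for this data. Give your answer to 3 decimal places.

n = 5, Σg = 172, Σh = 235, Σg² = 6102, Σh² = 11399, Σgh = 8071
nΣgh − ΣgΣh = 40355 − 40420 = -65
nΣg² − (Σg)² = 30510 − 29584 = 926; nΣh² − (Σh)² = 56995 − 55225 = 1770
r = -65 / √(926 × 1770) = -65 / 1280.2422 ≈ -0.051

-0.051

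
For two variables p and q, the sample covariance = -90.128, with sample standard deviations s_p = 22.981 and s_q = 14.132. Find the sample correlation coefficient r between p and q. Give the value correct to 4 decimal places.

-0.2775

r = Cov(p,q) / (s_p · s_q) = -90.128 / (22.981 × 14.132)
  = -90.128 / 324.7675 ≈ -0.2775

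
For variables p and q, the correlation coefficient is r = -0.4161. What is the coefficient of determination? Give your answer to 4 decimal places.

r² = (-0.4161)² = 0.1731

0.1731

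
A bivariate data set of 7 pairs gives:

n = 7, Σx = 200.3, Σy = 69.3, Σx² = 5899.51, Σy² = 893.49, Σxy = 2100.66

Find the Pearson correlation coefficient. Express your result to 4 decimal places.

r = (nΣxy − ΣxΣy) / √[(nΣx² − (Σx)²)(nΣy² − (Σy)²)]
Numerator: 7×2100.66 − 200.3×69.3 = 823.83
Denominator: √[(41296.57 − 40120.09)(6254.43 − 4802.49)] = √[1176.48 × 1451.94] = 1306.9730
r = 823.83 / 1306.9730 ≈ 0.6303

0.6303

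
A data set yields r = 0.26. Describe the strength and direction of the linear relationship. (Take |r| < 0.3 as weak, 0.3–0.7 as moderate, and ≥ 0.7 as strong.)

weak positive

r = 0.26 > 0 so the relationship is positive.
|r| = 0.26, which falls in the weak range.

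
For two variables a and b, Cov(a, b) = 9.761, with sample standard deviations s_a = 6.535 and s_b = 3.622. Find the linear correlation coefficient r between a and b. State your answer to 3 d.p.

0.412

r = Cov(a,b) / (s_a · s_b) = 9.761 / (6.535 × 3.622)
  = 9.761 / 23.6698 ≈ 0.412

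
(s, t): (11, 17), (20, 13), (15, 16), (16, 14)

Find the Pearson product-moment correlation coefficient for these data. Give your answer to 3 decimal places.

-0.938

n = 4, Σs = 62, Σt = 60, Σs² = 1002, Σt² = 910, Σst = 911
nΣst − ΣsΣt = 3644 − 3720 = -76
nΣs² − (Σs)² = 4008 − 3844 = 164; nΣt² − (Σt)² = 3640 − 3600 = 40
r = -76 / √(164 × 40) = -76 / 80.9938 ≈ -0.938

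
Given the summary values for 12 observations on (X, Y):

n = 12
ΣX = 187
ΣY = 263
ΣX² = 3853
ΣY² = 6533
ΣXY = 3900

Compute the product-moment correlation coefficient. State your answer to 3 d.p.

r = (nΣXY − ΣXΣY) / √[(nΣX² − (ΣX)²)(nΣY² − (ΣY)²)]
Numerator: 12×3900 − 187×263 = -2381
Denominator: √[(46236 − 34969)(78396 − 69169)] = √[11267 × 9227] = 10196.1075
r = -2381 / 10196.1075 ≈ -0.234

-0.234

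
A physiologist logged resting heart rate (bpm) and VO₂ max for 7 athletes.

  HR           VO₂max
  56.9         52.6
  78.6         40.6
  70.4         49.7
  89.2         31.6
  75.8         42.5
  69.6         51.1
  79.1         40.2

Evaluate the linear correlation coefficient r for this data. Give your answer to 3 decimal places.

-0.938

n = 7, Σx = 519.6, Σy = 308.3, Σx² = 39174.98, Σy² = 13917.27, Σxy = 22459.58
nΣxy − ΣxΣy = 157217.06 − 160192.68 = -2975.62
nΣx² − (Σx)² = 274224.86 − 269984.16 = 4240.7; nΣy² − (Σy)² = 97420.89 − 95048.89 = 2372
r = -2975.62 / √(4240.7 × 2372) = -2975.62 / 3171.5833 ≈ -0.938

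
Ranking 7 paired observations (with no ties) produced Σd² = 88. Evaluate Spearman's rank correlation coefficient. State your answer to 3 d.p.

-0.571

ρ = 1 − 6Σd² / [n(n²−1)] = 1 − 6×88 / (7×48)
  = 1 − 528/336 = 1 − 1.5714 ≈ -0.571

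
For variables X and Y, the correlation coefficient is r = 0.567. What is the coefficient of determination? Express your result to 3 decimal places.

0.321

r² = (0.567)² = 0.321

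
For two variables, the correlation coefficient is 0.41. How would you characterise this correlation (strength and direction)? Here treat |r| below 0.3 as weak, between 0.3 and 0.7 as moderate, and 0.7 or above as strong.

moderate positive

r = 0.41 > 0 so the relationship is positive.
|r| = 0.41, which falls in the moderate range.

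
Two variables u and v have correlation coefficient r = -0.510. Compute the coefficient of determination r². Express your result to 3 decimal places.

0.260

r² = (-0.510)² = 0.260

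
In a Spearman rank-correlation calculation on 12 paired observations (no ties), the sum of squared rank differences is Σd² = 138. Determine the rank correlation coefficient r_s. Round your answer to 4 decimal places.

0.5175

ρ = 1 − 6Σd² / [n(n²−1)] = 1 − 6×138 / (12×143)
  = 1 − 828/1716 = 1 − 0.48252 ≈ 0.5175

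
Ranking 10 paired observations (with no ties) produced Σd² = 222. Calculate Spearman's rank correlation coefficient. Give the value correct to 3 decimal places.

ρ = 1 − 6Σd² / [n(n²−1)] = 1 − 6×222 / (10×99)
  = 1 − 1332/990 = 1 − 1.3455 ≈ -0.345

-0.345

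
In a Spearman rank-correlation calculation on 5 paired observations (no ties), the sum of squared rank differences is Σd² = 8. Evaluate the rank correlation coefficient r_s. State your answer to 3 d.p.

0.600

ρ = 1 − 6Σd² / [n(n²−1)] = 1 − 6×8 / (5×24)
  = 1 − 48/120 = 1 − 0.4000 ≈ 0.600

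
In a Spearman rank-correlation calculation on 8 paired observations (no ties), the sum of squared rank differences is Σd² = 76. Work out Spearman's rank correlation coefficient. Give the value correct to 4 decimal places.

0.0952

ρ = 1 − 6Σd² / [n(n²−1)] = 1 − 6×76 / (8×63)
  = 1 − 456/504 = 1 − 0.90476 ≈ 0.0952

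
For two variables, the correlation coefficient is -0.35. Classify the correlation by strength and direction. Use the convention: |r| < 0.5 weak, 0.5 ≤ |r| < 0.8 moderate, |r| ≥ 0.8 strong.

weak negative

r = -0.35 < 0 so the relationship is negative.
|r| = 0.35, which falls in the weak range.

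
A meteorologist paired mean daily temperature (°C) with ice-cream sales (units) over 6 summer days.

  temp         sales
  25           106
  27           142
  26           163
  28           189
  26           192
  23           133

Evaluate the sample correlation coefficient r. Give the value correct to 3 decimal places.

n = 6, Σx = 155, Σy = 925, Σx² = 4019, Σy² = 148243, Σxy = 24065
nΣxy − ΣxΣy = 144390 − 143375 = 1015
nΣx² − (Σx)² = 24114 − 24025 = 89; nΣy² − (Σy)² = 889458 − 855625 = 33833
r = 1015 / √(89 × 33833) = 1015 / 1735.2628 ≈ 0.585

0.585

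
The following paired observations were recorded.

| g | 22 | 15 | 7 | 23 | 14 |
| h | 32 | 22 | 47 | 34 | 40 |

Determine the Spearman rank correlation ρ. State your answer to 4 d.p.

-0.6000

Rank g: 4, 3, 1, 5, 2
Rank h: 2, 1, 5, 3, 4
d = rank(g) − rank(h): 2, 2, -4, 2, -2; Σd² = 32
ρ = 1 − 6Σd² / [n(n²−1)] = 1 − 6×32 / (5×24) = 1 − 192/120 ≈ -0.6000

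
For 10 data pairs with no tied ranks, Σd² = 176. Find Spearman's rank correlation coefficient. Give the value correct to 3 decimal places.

-0.067

ρ = 1 − 6Σd² / [n(n²−1)] = 1 − 6×176 / (10×99)
  = 1 − 1056/990 = 1 − 1.0667 ≈ -0.067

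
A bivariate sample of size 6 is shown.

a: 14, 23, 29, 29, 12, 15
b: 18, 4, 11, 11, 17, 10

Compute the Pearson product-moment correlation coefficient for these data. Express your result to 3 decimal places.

n = 6, Σa = 122, Σb = 71, Σa² = 2776, Σb² = 971, Σab = 1336
nΣab − ΣaΣb = 8016 − 8662 = -646
nΣa² − (Σa)² = 16656 − 14884 = 1772; nΣb² − (Σb)² = 5826 − 5041 = 785
r = -646 / √(1772 × 785) = -646 / 1179.4151 ≈ -0.548

-0.548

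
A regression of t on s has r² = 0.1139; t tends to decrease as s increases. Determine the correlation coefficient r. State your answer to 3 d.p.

|r| = √0.1139 = 0.337
The association is negative, so r = −0.337.

-0.337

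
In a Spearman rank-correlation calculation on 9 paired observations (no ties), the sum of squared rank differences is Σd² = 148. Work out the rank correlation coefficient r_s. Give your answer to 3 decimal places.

-0.233

ρ = 1 − 6Σd² / [n(n²−1)] = 1 − 6×148 / (9×80)
  = 1 − 888/720 = 1 − 1.2333 ≈ -0.233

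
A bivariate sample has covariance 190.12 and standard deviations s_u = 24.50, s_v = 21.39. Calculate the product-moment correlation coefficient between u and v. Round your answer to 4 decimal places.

r = Cov(u,v) / (s_u · s_v) = 190.12 / (24.50 × 21.39)
  = 190.12 / 524.0550 ≈ 0.3628

0.3628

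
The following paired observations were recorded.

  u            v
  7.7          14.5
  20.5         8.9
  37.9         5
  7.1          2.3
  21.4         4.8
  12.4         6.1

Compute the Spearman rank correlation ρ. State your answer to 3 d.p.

-0.029

Rank u: 2, 4, 6, 1, 5, 3
Rank v: 6, 5, 3, 1, 2, 4
d = rank(u) − rank(v): -4, -1, 3, 0, 3, -1; Σd² = 36
ρ = 1 − 6Σd² / [n(n²−1)] = 1 − 6×36 / (6×35) = 1 − 216/210 ≈ -0.029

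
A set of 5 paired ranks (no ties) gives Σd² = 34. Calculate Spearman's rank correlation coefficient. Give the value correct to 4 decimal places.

-0.7000

ρ = 1 − 6Σd² / [n(n²−1)] = 1 − 6×34 / (5×24)
  = 1 − 204/120 = 1 − 1.70000 ≈ -0.7000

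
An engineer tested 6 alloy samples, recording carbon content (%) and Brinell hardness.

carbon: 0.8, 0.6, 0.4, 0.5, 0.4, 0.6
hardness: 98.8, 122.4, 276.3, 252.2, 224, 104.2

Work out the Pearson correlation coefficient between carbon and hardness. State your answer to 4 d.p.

-0.8500

n = 6, Σx = 3.3, Σy = 1077.9, Σx² = 1.93, Σy² = 225723.37, Σxy = 541.22
nΣxy − ΣxΣy = 3247.32 − 3557.07 = -309.75
nΣx² − (Σx)² = 11.58 − 10.89 = 0.69; nΣy² − (Σy)² = 1354340.22 − 1161868.41 = 192471.81
r = -309.75 / √(0.69 × 192471.81) = -309.75 / 364.4250 ≈ -0.8500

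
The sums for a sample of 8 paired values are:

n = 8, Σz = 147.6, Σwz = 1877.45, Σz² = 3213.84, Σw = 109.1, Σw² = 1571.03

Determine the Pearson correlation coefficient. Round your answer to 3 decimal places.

r = (nΣwz − ΣwΣz) / √[(nΣw² − (Σw)²)(nΣz² − (Σz)²)]
Numerator: 8×1877.45 − 109.1×147.6 = -1083.56
Denominator: √[(12568.24 − 11902.81)(25710.72 − 21785.76)] = √[665.43 × 3924.96] = 1616.1021
r = -1083.56 / 1616.1021 ≈ -0.670

-0.670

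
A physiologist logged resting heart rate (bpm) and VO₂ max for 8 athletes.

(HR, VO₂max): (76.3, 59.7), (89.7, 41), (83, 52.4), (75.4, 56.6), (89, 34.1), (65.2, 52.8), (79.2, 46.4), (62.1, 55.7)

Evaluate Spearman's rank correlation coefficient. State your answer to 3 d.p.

Rank HR: 4, 8, 6, 3, 7, 2, 5, 1
Rank VO₂max: 8, 2, 4, 7, 1, 5, 3, 6
d = rank(HR) − rank(VO₂max): -4, 6, 2, -4, 6, -3, 2, -5; Σd² = 146
ρ = 1 − 6Σd² / [n(n²−1)] = 1 − 6×146 / (8×63) = 1 − 876/504 ≈ -0.738

-0.738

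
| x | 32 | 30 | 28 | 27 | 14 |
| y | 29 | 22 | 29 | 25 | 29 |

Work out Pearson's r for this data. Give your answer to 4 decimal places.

n = 5, Σx = 131, Σy = 134, Σx² = 3633, Σy² = 3632, Σxy = 3481
nΣxy − ΣxΣy = 17405 − 17554 = -149
nΣx² − (Σx)² = 18165 − 17161 = 1004; nΣy² − (Σy)² = 18160 − 17956 = 204
r = -149 / √(1004 × 204) = -149 / 452.5660 ≈ -0.3292

-0.3292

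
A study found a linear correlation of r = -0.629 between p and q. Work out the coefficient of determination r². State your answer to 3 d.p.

0.396

r² = (-0.629)² = 0.396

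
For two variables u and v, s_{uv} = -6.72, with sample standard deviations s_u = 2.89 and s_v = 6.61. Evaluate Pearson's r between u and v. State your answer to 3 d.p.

-0.352

r = Cov(u,v) / (s_u · s_v) = -6.72 / (2.89 × 6.61)
  = -6.72 / 19.1029 ≈ -0.352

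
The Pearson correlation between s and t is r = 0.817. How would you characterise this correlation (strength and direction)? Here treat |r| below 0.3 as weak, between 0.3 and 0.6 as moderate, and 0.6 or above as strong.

r = 0.817 > 0 so the relationship is positive.
|r| = 0.817, which falls in the strong range.

strong positive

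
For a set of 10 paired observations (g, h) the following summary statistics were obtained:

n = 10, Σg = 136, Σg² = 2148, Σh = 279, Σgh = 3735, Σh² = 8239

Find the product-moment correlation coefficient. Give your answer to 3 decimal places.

-0.161

r = (nΣgh − ΣgΣh) / √[(nΣg² − (Σg)²)(nΣh² − (Σh)²)]
Numerator: 10×3735 − 136×279 = -594
Denominator: √[(21480 − 18496)(82390 − 77841)] = √[2984 × 4549] = 3684.3203
r = -594 / 3684.3203 ≈ -0.161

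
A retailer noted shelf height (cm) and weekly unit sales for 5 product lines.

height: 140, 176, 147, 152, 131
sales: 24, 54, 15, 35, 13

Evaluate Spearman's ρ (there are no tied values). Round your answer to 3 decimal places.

0.900

Rank height: 2, 5, 3, 4, 1
Rank sales: 3, 5, 2, 4, 1
d = rank(height) − rank(sales): -1, 0, 1, 0, 0; Σd² = 2
ρ = 1 − 6Σd² / [n(n²−1)] = 1 − 6×2 / (5×24) = 1 − 12/120 ≈ 0.900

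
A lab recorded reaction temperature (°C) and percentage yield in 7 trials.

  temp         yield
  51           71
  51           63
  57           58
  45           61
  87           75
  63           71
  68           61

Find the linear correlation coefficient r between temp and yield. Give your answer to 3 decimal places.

n = 7, Σx = 422, Σy = 460, Σx² = 26638, Σy² = 30482, Σxy = 28031
nΣxy − ΣxΣy = 196217 − 194120 = 2097
nΣx² − (Σx)² = 186466 − 178084 = 8382; nΣy² − (Σy)² = 213374 − 211600 = 1774
r = 2097 / √(8382 × 1774) = 2097 / 3856.1208 ≈ 0.544

0.544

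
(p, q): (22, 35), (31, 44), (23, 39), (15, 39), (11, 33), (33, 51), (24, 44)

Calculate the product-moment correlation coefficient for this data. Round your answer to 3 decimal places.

n = 7, Σp = 159, Σq = 285, Σp² = 3985, Σq² = 11829, Σpq = 6718
nΣpq − ΣpΣq = 47026 − 45315 = 1711
nΣp² − (Σp)² = 27895 − 25281 = 2614; nΣq² − (Σq)² = 82803 − 81225 = 1578
r = 1711 / √(2614 × 1578) = 1711 / 2030.9830 ≈ 0.842

0.842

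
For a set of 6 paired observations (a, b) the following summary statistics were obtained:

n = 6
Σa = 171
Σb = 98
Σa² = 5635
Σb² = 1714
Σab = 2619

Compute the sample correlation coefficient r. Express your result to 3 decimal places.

-0.592

r = (nΣab − ΣaΣb) / √[(nΣa² − (Σa)²)(nΣb² − (Σb)²)]
Numerator: 6×2619 − 171×98 = -1044
Denominator: √[(33810 − 29241)(10284 − 9604)] = √[4569 × 680] = 1762.6457
r = -1044 / 1762.6457 ≈ -0.592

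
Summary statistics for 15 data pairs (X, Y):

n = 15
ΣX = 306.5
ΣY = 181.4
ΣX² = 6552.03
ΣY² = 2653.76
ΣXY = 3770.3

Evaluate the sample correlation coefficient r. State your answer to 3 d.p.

r = (nΣXY − ΣXΣY) / √[(nΣX² − (ΣX)²)(nΣY² − (ΣY)²)]
Numerator: 15×3770.3 − 306.5×181.4 = 955.4
Denominator: √[(98280.45 − 93942.25)(39806.4 − 32905.96)] = √[4338.2 × 6900.44] = 5471.3334
r = 955.4 / 5471.3334 ≈ 0.175

0.175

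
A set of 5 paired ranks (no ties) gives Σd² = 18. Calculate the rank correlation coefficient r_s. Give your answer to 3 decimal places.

ρ = 1 − 6Σd² / [n(n²−1)] = 1 − 6×18 / (5×24)
  = 1 − 108/120 = 1 − 0.9000 ≈ 0.100

0.100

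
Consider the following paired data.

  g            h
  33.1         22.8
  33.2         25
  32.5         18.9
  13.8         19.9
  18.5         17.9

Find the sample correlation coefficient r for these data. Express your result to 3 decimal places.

0.590

n = 5, Σg = 131.1, Σh = 104.5, Σg² = 3786.79, Σh² = 2218.47, Σgh = 2804.7
nΣgh − ΣgΣh = 14023.5 − 13699.95 = 323.55
nΣg² − (Σg)² = 18933.95 − 17187.21 = 1746.74; nΣh² − (Σh)² = 11092.35 − 10920.25 = 172.1
r = 323.55 / √(1746.74 × 172.1) = 323.55 / 548.2827 ≈ 0.590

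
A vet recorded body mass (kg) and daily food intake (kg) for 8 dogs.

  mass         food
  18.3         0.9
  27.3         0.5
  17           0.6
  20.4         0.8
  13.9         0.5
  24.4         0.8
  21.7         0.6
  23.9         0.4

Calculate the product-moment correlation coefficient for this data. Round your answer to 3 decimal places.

n = 8, Σx = 166.9, Σy = 5.1, Σx² = 3616.01, Σy² = 3.47, Σxy = 105.69
nΣxy − ΣxΣy = 845.52 − 851.19 = -5.67
nΣx² − (Σx)² = 28928.08 − 27855.61 = 1072.47; nΣy² − (Σy)² = 27.76 − 26.01 = 1.75
r = -5.67 / √(1072.47 × 1.75) = -5.67 / 43.3223 ≈ -0.131

-0.131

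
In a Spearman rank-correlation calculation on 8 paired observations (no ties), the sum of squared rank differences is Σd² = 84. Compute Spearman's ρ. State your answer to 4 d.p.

0.0000

ρ = 1 − 6Σd² / [n(n²−1)] = 1 − 6×84 / (8×63)
  = 1 − 504/504 = 1 − 1.00000 ≈ 0.0000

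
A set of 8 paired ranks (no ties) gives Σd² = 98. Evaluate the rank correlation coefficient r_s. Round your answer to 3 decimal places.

ρ = 1 − 6Σd² / [n(n²−1)] = 1 − 6×98 / (8×63)
  = 1 − 588/504 = 1 − 1.1667 ≈ -0.167

-0.167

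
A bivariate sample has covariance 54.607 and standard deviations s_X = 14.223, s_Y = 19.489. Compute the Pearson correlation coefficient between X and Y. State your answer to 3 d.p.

0.197

r = Cov(X,Y) / (s_X · s_Y) = 54.607 / (14.223 × 19.489)
  = 54.607 / 277.1920 ≈ 0.197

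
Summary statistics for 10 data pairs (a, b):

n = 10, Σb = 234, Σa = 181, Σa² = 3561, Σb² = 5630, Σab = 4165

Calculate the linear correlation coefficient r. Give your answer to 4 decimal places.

-0.3357

r = (nΣab − ΣaΣb) / √[(nΣa² − (Σa)²)(nΣb² − (Σb)²)]
Numerator: 10×4165 − 181×234 = -704
Denominator: √[(35610 − 32761)(56300 − 54756)] = √[2849 × 1544] = 2097.3450
r = -704 / 2097.3450 ≈ -0.3357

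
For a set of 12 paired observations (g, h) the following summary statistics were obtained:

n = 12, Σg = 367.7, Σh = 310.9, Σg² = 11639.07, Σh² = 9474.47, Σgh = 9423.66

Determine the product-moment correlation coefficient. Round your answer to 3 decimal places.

r = (nΣgh − ΣgΣh) / √[(nΣg² − (Σg)²)(nΣh² − (Σh)²)]
Numerator: 12×9423.66 − 367.7×310.9 = -1234.01
Denominator: √[(139668.84 − 135203.29)(113693.64 − 96658.81)] = √[4465.55 × 17034.83] = 8721.8052
r = -1234.01 / 8721.8052 ≈ -0.141

-0.141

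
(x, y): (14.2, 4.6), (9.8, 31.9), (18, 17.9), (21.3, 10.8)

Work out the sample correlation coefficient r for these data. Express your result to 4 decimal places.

-0.5826

n = 4, Σx = 63.3, Σy = 65.2, Σx² = 1075.37, Σy² = 1475.82, Σxy = 930.18
nΣxy − ΣxΣy = 3720.72 − 4127.16 = -406.44
nΣx² − (Σx)² = 4301.48 − 4006.89 = 294.59; nΣy² − (Σy)² = 5903.28 − 4251.04 = 1652.24
r = -406.44 / √(294.59 × 1652.24) = -406.44 / 697.6628 ≈ -0.5826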